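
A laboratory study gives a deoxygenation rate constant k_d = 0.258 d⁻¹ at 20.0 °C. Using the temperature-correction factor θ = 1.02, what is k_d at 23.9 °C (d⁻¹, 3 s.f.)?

k_d ≈ 0.279 d⁻¹

k_d(T₂) = k_d(T₁) · θ^(T₂−T₁) = 0.258 × 1.02^(23.9−20.0)
= 0.258 × 1.02^3.90 = 0.258 × 1.080 = 0.2787 d⁻¹.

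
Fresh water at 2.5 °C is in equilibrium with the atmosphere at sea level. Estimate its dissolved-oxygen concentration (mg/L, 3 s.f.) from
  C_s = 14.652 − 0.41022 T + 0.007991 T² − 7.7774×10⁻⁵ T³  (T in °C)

C_s = 14.652 − 0.41022×2.5 + 0.007991×2.5² − 7.7774×10⁻⁵×2.5³ = 13.68 mg/L.

C_s ≈ 13.7 mg/L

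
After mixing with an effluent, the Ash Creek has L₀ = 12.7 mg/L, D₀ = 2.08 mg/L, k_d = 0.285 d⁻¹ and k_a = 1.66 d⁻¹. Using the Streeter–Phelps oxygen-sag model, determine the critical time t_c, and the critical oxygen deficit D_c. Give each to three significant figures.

At the critical point dD/dt = 0, so k_d L₀ e^(−k_d t) = k_a D. Substituting D(t) from the Streeter–Phelps equation and solving for t gives
t_c = ln[(k_a/k_d)(1 − D₀(k_a−k_d)/(k_d L₀))] / (k_a−k_d).
Here k_a−k_d = 1.375 d⁻¹ and 1 − D₀(k_a−k_d)/(k_d L₀) = 1 − 2.08×1.375/(0.285×12.7) = 0.2098, so
t_c = ln(5.825 × 0.2098) / 1.375 = 0.2007 / 1.375 = 0.1459 d.
L(t_c) = L₀ e^(−k_d t_c) = 12.7 × 0.9593 = 12.18 mg/L, and at the critical point k_a D_c = k_d L, so D_c = (0.285/1.66) × 12.18 = 2.092 mg/L.

t_c ≈ 0.146 d; D_c ≈ 2.09 mg/L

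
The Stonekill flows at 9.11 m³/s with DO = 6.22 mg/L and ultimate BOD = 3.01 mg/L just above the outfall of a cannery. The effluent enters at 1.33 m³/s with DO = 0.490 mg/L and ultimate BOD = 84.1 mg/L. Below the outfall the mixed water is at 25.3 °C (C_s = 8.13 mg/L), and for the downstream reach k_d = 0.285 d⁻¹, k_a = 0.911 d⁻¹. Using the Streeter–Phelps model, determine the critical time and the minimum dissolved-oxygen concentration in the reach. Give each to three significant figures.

Mixed DO = (9.11×6.22 + 1.33×0.490)/(9.11+1.33) = 57.32/10.44 = 5.490 mg/L.
Mixed L₀ = (9.11×3.01 + 1.33×84.1)/(10.44) = 139.3/10.44 = 13.34 mg/L.
Initial deficit D₀ = C_s − DO₀ = 8.13 − 5.490 = 2.640 mg/L.
t_c = (1/0.6260) ln[(0.911/0.285)(1 − 2.640×0.6260/(0.285×13.34))] = 1.597 × ln(1.807) = 0.9452 d.
D_c = (0.285/0.911) × 13.34 × e^(−0.285×0.9452) = 0.3128 × 13.34 × 0.7638 = 3.188 mg/L.
Minimum DO = 8.13 − 3.188 = 4.942 mg/L.

t_c ≈ 0.945 d; minimum DO ≈ 4.94 mg/L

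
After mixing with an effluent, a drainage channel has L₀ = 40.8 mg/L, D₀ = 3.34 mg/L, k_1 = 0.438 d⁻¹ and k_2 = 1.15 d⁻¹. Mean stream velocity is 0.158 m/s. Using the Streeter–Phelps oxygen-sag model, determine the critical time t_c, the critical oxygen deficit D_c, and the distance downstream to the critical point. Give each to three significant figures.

t_c ≈ 1.16 d; D_c ≈ 9.37 mg/L; x_c ≈ 15.8 km

At the critical point dD/dt = 0, so k_1 L₀ e^(−k_1 t) = k_2 D. Substituting D(t) from the Streeter–Phelps equation and solving for t gives
t_c = ln[(k_2/k_1)(1 − D₀(k_2−k_1)/(k_1 L₀))] / (k_2−k_1).
Here k_2−k_1 = 0.7120 d⁻¹ and 1 − D₀(k_2−k_1)/(k_1 L₀) = 1 − 3.34×0.7120/(0.438×40.8) = 0.8669, so
t_c = ln(2.626 × 0.8669) / 0.7120 = 0.8225 / 0.7120 = 1.155 d.
L(t_c) = L₀ e^(−k_1 t_c) = 40.8 × 0.6029 = 24.60 mg/L, and at the critical point k_2 D_c = k_1 L, so D_c = (0.438/1.15) × 24.60 = 9.369 mg/L.
x_c = v t_c = 0.158 m/s × 1.155 d × 86400 s/d = 15770 m ≈ 15.8 km.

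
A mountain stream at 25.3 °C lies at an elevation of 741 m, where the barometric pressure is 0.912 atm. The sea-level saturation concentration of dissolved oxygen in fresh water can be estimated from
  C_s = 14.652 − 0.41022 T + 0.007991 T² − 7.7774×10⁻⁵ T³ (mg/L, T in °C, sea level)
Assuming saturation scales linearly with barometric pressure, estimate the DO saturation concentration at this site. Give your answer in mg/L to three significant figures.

C_s ≈ 7.41 mg/L

At sea level: C_s = 14.652 − 0.41022×25.3 + 0.007991×25.3² − 7.7774×10⁻⁵×25.3³ = 8.129 mg/L.
Pressure correction: C_s' = 8.129 × 0.912 = 7.414 mg/L.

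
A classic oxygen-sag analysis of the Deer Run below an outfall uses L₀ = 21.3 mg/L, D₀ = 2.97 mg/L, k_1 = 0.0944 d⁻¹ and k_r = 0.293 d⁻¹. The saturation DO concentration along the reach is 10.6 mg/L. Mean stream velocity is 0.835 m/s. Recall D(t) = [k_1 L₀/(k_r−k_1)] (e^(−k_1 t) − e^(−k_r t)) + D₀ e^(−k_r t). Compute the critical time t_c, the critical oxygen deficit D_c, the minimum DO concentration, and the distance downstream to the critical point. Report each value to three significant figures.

t_c = [1/(k_r−k_1)] ln[(k_r/k_1)(1 − D₀(k_r−k_1)/(k_1 L₀))]
= [1/(0.293−0.0944)] ln[(0.293/0.0944)(1 − 2.97×0.1986/(0.0944×21.3))]
= (1/0.1986) ln[3.104 × 0.7067] = 5.035 × ln(2.193) = 5.035 × 0.7854 = 3.955 d.
L(t_c) = L₀ e^(−k_1 t_c) = 21.3 × 0.6884 = 14.66 mg/L, and at the critical point k_r D_c = k_1 L, so D_c = (0.0944/0.293) × 14.66 = 4.724 mg/L.
Minimum DO = C_s − D_c = 10.6 − 4.724 = 5.876 mg/L.
x_c = v t_c = 0.835 m/s × 3.955 d × 86400 s/d = 285300 m ≈ 285 km.

t_c ≈ 3.95 d; D_c ≈ 4.72 mg/L; min DO ≈ 5.88 mg/L; x_c ≈ 285 km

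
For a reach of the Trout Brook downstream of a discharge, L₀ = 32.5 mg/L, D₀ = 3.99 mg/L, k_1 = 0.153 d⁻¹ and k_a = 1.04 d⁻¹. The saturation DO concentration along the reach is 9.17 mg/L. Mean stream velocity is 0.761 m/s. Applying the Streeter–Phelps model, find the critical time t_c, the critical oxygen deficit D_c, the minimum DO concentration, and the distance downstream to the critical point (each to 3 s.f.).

With k_a/k_1 = 6.797 and 1 − D₀(k_a−k_1)/(k_1 L₀) = 0.2883,
t_c = ln(6.797 × 0.2883) / (1.04 − 0.153) = ln(1.959) / 0.8870 = 0.6726/0.8870 = 0.7583 d.
D_c = (k_1/k_a) L₀ e^(−k_1 t_c) = (0.153/1.04) × 32.5 × e^(−0.153×0.7583) = 0.1471 × 32.5 × 0.8905 = 4.257 mg/L.
Minimum DO = C_s − D_c = 9.17 − 4.257 = 4.913 mg/L.
x_c = v t_c = 0.761 m/s × 0.7583 d × 86400 s/d = 49860 m ≈ 49.9 km.

t_c ≈ 0.758 d; D_c ≈ 4.26 mg/L; min DO ≈ 4.91 mg/L; x_c ≈ 49.9 km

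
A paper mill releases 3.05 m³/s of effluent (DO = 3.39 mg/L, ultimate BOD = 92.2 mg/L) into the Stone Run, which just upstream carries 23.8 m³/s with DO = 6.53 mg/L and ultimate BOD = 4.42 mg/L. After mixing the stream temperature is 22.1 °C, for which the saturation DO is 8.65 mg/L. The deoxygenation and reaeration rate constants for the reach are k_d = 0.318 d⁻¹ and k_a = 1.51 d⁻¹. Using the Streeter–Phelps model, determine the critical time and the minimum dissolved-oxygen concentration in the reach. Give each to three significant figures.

t_c ≈ 0.438 d; minimum DO ≈ 6.01 mg/L

Mixed DO = (23.8×6.53 + 3.05×3.39)/(23.8+3.05) = 165.8/26.85 = 6.173 mg/L.
Mixed L₀ = (23.8×4.42 + 3.05×92.2)/(26.85) = 386.4/26.85 = 14.39 mg/L.
Initial deficit D₀ = C_s − DO₀ = 8.65 − 6.173 = 2.477 mg/L.
t_c = (1/1.192) ln[(1.51/0.318)(1 − 2.477×1.192/(0.318×14.39))] = 0.8389 × ln(1.685) = 0.4379 d.
D_c = (0.318/1.51) × 14.39 × e^(−0.318×0.4379) = 0.2106 × 14.39 × 0.8700 = 2.637 mg/L.
Minimum DO = 8.65 − 2.637 = 6.013 mg/L.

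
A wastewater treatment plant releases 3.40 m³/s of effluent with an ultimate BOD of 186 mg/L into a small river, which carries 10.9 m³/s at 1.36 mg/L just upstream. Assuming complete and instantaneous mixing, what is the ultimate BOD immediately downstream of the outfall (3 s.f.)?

Flow-weighted mixing: C = (Q_r C_r + Q_w C_w)/(Q_r + Q_w)
= (10.9×1.36 + 3.40×186)/(10.9 + 3.40) = 647.2/14.30 = 45.26 mg/L.

45.3 mg/L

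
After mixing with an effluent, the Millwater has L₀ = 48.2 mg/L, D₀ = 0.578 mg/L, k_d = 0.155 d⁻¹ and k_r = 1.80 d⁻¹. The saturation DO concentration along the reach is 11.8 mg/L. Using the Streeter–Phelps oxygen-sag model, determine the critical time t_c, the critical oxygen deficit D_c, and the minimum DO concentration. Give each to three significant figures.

t_c ≈ 1.41 d; D_c ≈ 3.34 mg/L; min DO ≈ 8.46 mg/L

t_c = [1/(k_r−k_d)] ln[(k_r/k_d)(1 − D₀(k_r−k_d)/(k_d L₀))]
= [1/(1.80−0.155)] ln[(1.80/0.155)(1 − 0.578×1.645/(0.155×48.2))]
= (1/1.645) ln[11.61 × 0.8727] = 0.6079 × ln(10.13) = 0.6079 × 2.316 = 1.408 d.
L(t_c) = L₀ e^(−k_d t_c) = 48.2 × 0.8039 = 38.75 mg/L, and at the critical point k_r D_c = k_d L, so D_c = (0.155/1.80) × 38.75 = 3.337 mg/L.
Minimum DO = C_s − D_c = 11.8 − 3.337 = 8.463 mg/L.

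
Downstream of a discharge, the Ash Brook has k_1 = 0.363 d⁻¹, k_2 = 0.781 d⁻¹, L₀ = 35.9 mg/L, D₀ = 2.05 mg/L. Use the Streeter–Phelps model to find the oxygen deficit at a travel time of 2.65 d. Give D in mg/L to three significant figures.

D ≈ 8.24 mg/L

k_1 L₀/(k_2−k_1) = 0.363×35.9/(0.781−0.363) = 13.03/0.4180 = 31.18 mg/L.
e^(−k_1 t) = e^(−0.363×2.650) = 0.3821; e^(−k_2 t) = e^(−0.781×2.650) = 0.1262.
D = 31.18 × (0.3821 − 0.1262) + 2.05 × 0.1262 = 7.979 + 0.2588 = 8.237 mg/L.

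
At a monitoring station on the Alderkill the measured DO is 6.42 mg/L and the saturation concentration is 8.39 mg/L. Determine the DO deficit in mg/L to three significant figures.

D ≈ 1.97 mg/L

D = C_s − C = 8.39 − 6.42 = 1.97 mg/L.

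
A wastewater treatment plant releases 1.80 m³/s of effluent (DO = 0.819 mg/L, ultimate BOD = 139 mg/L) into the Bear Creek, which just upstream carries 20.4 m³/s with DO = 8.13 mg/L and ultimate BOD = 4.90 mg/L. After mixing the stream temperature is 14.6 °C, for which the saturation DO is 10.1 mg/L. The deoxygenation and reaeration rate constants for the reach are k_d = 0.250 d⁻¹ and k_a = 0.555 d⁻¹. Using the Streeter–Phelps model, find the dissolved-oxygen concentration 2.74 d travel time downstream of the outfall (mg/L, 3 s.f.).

Mixed DO = (20.4×8.13 + 1.80×0.819)/(20.4+1.80) = 167.3/22.20 = 7.537 mg/L.
Mixed L₀ = (20.4×4.90 + 1.80×139)/(22.20) = 350.2/22.20 = 15.77 mg/L.
Initial deficit D₀ = C_s − DO₀ = 10.1 − 7.537 = 2.563 mg/L.
D(2.74) = [0.250×15.77/(0.555−0.250)](e^(−0.250×2.74) − e^(−0.555×2.74)) + 2.563 e^(−0.555×2.74)
= 12.93 × (0.5041 − 0.2186) + 2.563 × 0.2186 = 4.252 mg/L.
DO = 10.1 − 4.252 = 5.848 mg/L.

DO ≈ 5.85 mg/L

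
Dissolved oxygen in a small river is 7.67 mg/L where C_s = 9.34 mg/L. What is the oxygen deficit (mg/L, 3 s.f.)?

D = C_s − C = 9.34 − 7.67 = 1.67 mg/L.

D ≈ 1.67 mg/L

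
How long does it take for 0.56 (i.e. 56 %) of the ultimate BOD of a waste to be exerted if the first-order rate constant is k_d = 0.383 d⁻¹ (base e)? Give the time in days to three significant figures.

y/L₀ = 1 − e^(−k_d t) = 0.56 ⇒ e^(−k_d t) = 0.440
t = −ln(0.440) / 0.383 = 0.8210 / 0.383 = 2.144 d.

t ≈ 2.14 d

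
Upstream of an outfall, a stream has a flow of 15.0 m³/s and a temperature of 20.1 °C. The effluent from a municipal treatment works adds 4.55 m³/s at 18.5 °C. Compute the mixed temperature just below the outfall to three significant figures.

Flow-weighted mixing: C = (Q_r C_r + Q_w C_w)/(Q_r + Q_w)
= (15.0×20.1 + 4.55×18.5)/(15.0 + 4.55) = 385.7/19.55 = 19.73 °C.

19.7 °C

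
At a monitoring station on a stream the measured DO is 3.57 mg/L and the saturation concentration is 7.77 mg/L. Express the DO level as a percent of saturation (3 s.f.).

% saturation = C/C_s × 100 = 3.57/7.77 × 100 = 45.9 %.

45.9 % saturation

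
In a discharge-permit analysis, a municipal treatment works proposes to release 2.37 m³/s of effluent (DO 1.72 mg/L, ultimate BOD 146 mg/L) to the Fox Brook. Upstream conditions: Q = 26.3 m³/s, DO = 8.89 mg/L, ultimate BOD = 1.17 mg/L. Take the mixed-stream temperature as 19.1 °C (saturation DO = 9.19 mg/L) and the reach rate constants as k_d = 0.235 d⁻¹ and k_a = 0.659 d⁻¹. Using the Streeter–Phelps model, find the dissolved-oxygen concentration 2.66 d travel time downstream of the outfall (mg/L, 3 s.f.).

Mixed DO = (26.3×8.89 + 2.37×1.72)/(26.3+2.37) = 237.9/28.67 = 8.297 mg/L.
Mixed L₀ = (26.3×1.17 + 2.37×146)/(28.67) = 376.8/28.67 = 13.14 mg/L.
Initial deficit D₀ = C_s − DO₀ = 9.19 − 8.297 = 0.8927 mg/L.
D(2.66) = [0.235×13.14/(0.659−0.235)](e^(−0.235×2.66) − e^(−0.659×2.66)) + 0.8927 e^(−0.659×2.66)
= 7.284 × (0.5352 − 0.1733) + 0.8927 × 0.1733 = 2.791 mg/L.
DO = 9.19 − 2.791 = 6.399 mg/L.

DO ≈ 6.40 mg/L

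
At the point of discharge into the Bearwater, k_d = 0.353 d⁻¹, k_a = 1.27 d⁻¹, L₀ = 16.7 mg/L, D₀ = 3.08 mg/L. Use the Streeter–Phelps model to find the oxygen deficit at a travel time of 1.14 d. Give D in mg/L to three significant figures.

k_d L₀/(k_a−k_d) = 0.353×16.7/(1.27−0.353) = 5.895/0.9170 = 6.429 mg/L.
e^(−k_d t) = e^(−0.353×1.140) = 0.6687; e^(−k_a t) = e^(−1.27×1.140) = 0.2351.
D = 6.429 × (0.6687 − 0.2351) + 3.08 × 0.2351 = 2.788 + 0.7241 = 3.512 mg/L.

D ≈ 3.51 mg/L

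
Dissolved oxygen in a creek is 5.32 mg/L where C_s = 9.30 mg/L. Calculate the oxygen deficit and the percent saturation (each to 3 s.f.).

D = C_s − C = 9.30 − 5.32 = 3.98 mg/L.
% saturation = 5.32/9.30 × 100 = 57.2 %.

D ≈ 3.98 mg/L; 57.2 % saturation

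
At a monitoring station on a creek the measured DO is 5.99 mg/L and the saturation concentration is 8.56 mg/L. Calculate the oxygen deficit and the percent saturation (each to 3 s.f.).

D ≈ 2.57 mg/L; 70.0 % saturation

D = C_s − C = 8.56 − 5.99 = 2.57 mg/L.
% saturation = 5.99/8.56 × 100 = 70.0 %.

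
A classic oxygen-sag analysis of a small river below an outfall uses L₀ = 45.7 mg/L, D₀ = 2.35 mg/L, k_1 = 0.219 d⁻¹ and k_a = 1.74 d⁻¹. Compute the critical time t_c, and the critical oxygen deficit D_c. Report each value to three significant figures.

t_c ≈ 1.07 d; D_c ≈ 4.55 mg/L

At the critical point dD/dt = 0, so k_1 L₀ e^(−k_1 t) = k_a D. Substituting D(t) from the Streeter–Phelps equation and solving for t gives
t_c = ln[(k_a/k_1)(1 − D₀(k_a−k_1)/(k_1 L₀))] / (k_a−k_1).
Here k_a−k_1 = 1.521 d⁻¹ and 1 − D₀(k_a−k_1)/(k_1 L₀) = 1 − 2.35×1.521/(0.219×45.7) = 0.6429, so
t_c = ln(7.945 × 0.6429) / 1.521 = 1.631 / 1.521 = 1.072 d.
L(t_c) = L₀ e^(−k_1 t_c) = 45.7 × 0.7907 = 36.14 mg/L, and at the critical point k_a D_c = k_1 L, so D_c = (0.219/1.74) × 36.14 = 4.548 mg/L.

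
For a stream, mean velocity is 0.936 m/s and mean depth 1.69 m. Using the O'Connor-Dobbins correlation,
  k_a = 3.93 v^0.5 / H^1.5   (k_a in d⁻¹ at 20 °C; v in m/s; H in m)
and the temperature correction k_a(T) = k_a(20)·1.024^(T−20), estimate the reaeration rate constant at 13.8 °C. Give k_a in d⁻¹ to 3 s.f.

k_a ≈ 1.49 d⁻¹

k_a(20) = 3.93 × 0.936^0.5 / 1.69^1.5 = 3.93 × 0.9675 / 2.197 = 1.731 d⁻¹.
k_a(13.8) = 1.731 × 1.024^(13.8−20) = 1.731 × 0.8633 = 1.494 d⁻¹.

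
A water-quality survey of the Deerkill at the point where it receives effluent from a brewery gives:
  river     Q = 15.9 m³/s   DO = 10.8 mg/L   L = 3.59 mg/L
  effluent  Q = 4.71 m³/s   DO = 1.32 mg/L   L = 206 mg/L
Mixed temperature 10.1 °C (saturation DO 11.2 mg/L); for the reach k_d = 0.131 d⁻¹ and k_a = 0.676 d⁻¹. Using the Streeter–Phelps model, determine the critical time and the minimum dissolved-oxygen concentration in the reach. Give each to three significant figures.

t_c ≈ 2.57 d; minimum DO ≈ 4.30 mg/L

Mixed DO = (15.9×10.8 + 4.71×1.32)/(15.9+4.71) = 177.9/20.61 = 8.634 mg/L.
Mixed L₀ = (15.9×3.59 + 4.71×206)/(20.61) = 1027/20.61 = 49.85 mg/L.
Initial deficit D₀ = C_s − DO₀ = 11.2 − 8.634 = 2.566 mg/L.
t_c = (1/0.5450) ln[(0.676/0.131)(1 − 2.566×0.5450/(0.131×49.85))] = 1.835 × ln(4.055) = 2.569 d.
D_c = (0.131/0.676) × 49.85 × e^(−0.131×2.569) = 0.1938 × 49.85 × 0.7143 = 6.900 mg/L.
Minimum DO = 11.2 − 6.900 = 4.300 mg/L.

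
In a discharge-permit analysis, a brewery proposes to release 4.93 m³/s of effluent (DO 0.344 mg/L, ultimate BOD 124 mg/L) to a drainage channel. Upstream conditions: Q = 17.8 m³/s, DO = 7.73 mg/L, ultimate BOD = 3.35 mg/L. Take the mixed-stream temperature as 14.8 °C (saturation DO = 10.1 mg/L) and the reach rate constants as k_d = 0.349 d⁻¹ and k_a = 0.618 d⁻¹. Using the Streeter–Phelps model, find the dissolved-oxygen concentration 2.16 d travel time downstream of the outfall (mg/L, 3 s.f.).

DO ≈ 1.11 mg/L

Mixed DO = (17.8×7.73 + 4.93×0.344)/(17.8+4.93) = 139.3/22.73 = 6.128 mg/L.
Mixed L₀ = (17.8×3.35 + 4.93×124)/(22.73) = 670.9/22.73 = 29.52 mg/L.
Initial deficit D₀ = C_s − DO₀ = 10.1 − 6.128 = 3.972 mg/L.
D(2.16) = [0.349×29.52/(0.618−0.349)](e^(−0.349×2.16) − e^(−0.618×2.16)) + 3.972 e^(−0.618×2.16)
= 38.30 × (0.4706 − 0.2632) + 3.972 × 0.2632 = 8.987 mg/L.
DO = 10.1 − 8.987 = 1.113 mg/L.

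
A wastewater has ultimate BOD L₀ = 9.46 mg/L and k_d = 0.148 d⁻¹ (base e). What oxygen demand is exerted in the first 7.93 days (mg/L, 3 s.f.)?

y ≈ 6.53 mg/L

y_t = L₀(1 − e^(−k_d t)) = 9.46 × (1 − e^(−0.148×7.93))
= 9.46 × (1 − 0.3092) = 9.46 × 0.6908 = 6.535 mg/L.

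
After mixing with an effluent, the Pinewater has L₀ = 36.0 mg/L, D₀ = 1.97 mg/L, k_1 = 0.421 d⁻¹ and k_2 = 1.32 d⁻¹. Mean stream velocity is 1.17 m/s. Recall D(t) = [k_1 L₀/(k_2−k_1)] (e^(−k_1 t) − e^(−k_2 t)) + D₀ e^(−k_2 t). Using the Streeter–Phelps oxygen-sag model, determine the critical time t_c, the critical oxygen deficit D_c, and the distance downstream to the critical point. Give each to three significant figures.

t_c ≈ 1.13 d; D_c ≈ 7.13 mg/L; x_c ≈ 115 km

t_c = [1/(k_2−k_1)] ln[(k_2/k_1)(1 − D₀(k_2−k_1)/(k_1 L₀))]
= [1/(1.32−0.421)] ln[(1.32/0.421)(1 − 1.97×0.8990/(0.421×36.0))]
= (1/0.8990) ln[3.135 × 0.8831] = 1.112 × ln(2.769) = 1.112 × 1.018 = 1.133 d.
L(t_c) = L₀ e^(−k_1 t_c) = 36.0 × 0.6207 = 22.34 mg/L, and at the critical point k_2 D_c = k_1 L, so D_c = (0.421/1.32) × 22.34 = 7.126 mg/L.
x_c = v t_c = 1.17 m/s × 1.133 d × 86400 s/d = 114500 m ≈ 115 km.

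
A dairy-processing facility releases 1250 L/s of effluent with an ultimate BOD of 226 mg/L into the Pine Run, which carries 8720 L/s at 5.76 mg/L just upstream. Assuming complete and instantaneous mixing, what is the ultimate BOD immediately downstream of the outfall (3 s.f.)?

Flow-weighted mixing: C = (Q_r C_r + Q_w C_w)/(Q_r + Q_w)
= (8720×5.76 + 1250×226)/(8720 + 1250) = 332700/9970 = 33.37 mg/L.

33.4 mg/L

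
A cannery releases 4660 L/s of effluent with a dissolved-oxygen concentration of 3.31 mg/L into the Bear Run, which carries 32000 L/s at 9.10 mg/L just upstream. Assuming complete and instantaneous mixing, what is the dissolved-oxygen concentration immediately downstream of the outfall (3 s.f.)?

8.36 mg/L

Flow-weighted mixing: C = (Q_r C_r + Q_w C_w)/(Q_r + Q_w)
= (32000×9.10 + 4660×3.31)/(32000 + 4660) = 306600/36660 = 8.364 mg/L.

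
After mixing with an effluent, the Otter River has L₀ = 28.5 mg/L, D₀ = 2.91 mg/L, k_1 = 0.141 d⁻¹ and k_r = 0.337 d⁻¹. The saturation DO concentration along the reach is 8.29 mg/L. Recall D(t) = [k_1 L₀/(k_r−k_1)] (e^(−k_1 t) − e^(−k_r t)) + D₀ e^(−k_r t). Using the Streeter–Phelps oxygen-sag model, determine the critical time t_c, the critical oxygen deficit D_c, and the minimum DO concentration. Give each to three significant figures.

t_c = [1/(k_r−k_1)] ln[(k_r/k_1)(1 − D₀(k_r−k_1)/(k_1 L₀))]
= [1/(0.337−0.141)] ln[(0.337/0.141)(1 − 2.91×0.1960/(0.141×28.5))]
= (1/0.1960) ln[2.390 × 0.8581] = 5.102 × ln(2.051) = 5.102 × 0.7182 = 3.665 d.
L(t_c) = L₀ e^(−k_1 t_c) = 28.5 × 0.5965 = 17.00 mg/L, and at the critical point k_r D_c = k_1 L, so D_c = (0.141/0.337) × 17.00 = 7.113 mg/L.
Minimum DO = C_s − D_c = 8.29 − 7.113 = 1.177 mg/L.

t_c ≈ 3.66 d; D_c ≈ 7.11 mg/L; min DO ≈ 1.18 mg/L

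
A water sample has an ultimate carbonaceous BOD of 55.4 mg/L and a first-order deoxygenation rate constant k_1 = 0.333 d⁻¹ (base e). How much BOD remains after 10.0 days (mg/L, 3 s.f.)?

L_t = L₀ e^(−k_1 t) = 55.4 × e^(−0.333×10.0) = 55.4 × 0.03579 = 1.983 mg/L.

L ≈ 1.98 mg/L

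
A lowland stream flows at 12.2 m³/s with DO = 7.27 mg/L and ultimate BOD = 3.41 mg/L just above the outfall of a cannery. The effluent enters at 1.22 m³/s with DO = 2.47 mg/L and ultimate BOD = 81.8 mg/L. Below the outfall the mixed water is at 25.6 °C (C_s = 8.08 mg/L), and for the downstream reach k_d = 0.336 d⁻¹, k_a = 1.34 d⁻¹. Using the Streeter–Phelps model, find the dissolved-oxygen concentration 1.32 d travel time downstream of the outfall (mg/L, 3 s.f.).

DO ≈ 6.21 mg/L

Mixed DO = (12.2×7.27 + 1.22×2.47)/(12.2+1.22) = 91.71/13.42 = 6.834 mg/L.
Mixed L₀ = (12.2×3.41 + 1.22×81.8)/(13.42) = 141.4/13.42 = 10.54 mg/L.
Initial deficit D₀ = C_s − DO₀ = 8.08 − 6.834 = 1.246 mg/L.
D(1.32) = [0.336×10.54/(1.34−0.336)](e^(−0.336×1.32) − e^(−1.34×1.32)) + 1.246 e^(−1.34×1.32)
= 3.526 × (0.6418 − 0.1705) + 1.246 × 0.1705 = 1.874 mg/L.
DO = 8.08 − 1.874 = 6.206 mg/L.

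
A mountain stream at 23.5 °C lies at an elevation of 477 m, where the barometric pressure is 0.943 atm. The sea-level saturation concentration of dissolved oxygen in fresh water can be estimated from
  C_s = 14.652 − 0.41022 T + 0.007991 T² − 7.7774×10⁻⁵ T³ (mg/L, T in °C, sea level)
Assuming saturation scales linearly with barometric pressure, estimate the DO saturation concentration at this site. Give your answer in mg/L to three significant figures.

At sea level: C_s = 14.652 − 0.41022×23.5 + 0.007991×23.5² − 7.7774×10⁻⁵×23.5³ = 8.416 mg/L.
Pressure correction: C_s' = 8.416 × 0.943 = 7.936 mg/L.

C_s ≈ 7.94 mg/L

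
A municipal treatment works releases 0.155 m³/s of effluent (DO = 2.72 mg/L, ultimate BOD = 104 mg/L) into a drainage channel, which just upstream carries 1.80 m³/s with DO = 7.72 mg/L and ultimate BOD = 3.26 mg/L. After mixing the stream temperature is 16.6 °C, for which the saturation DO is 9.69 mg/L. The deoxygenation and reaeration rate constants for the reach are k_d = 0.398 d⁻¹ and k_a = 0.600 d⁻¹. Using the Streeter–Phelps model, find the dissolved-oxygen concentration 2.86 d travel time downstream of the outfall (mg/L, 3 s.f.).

DO ≈ 6.15 mg/L

Mixed DO = (1.80×7.72 + 0.155×2.72)/(1.80+0.155) = 14.32/1.955 = 7.324 mg/L.
Mixed L₀ = (1.80×3.26 + 0.155×104)/(1.955) = 21.99/1.955 = 11.25 mg/L.
Initial deficit D₀ = C_s − DO₀ = 9.69 − 7.324 = 2.366 mg/L.
D(2.86) = [0.398×11.25/(0.600−0.398)](e^(−0.398×2.86) − e^(−0.600×2.86)) + 2.366 e^(−0.600×2.86)
= 22.16 × (0.3204 − 0.1798) + 2.366 × 0.1798 = 3.541 mg/L.
DO = 9.69 − 3.541 = 6.149 mg/L.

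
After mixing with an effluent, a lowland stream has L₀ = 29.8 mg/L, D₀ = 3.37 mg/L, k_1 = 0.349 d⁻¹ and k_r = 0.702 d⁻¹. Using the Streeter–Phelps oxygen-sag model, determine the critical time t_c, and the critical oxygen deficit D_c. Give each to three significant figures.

At the critical point dD/dt = 0, so k_1 L₀ e^(−k_1 t) = k_r D. Substituting D(t) from the Streeter–Phelps equation and solving for t gives
t_c = ln[(k_r/k_1)(1 − D₀(k_r−k_1)/(k_1 L₀))] / (k_r−k_1).
Here k_r−k_1 = 0.3530 d⁻¹ and 1 − D₀(k_r−k_1)/(k_1 L₀) = 1 − 3.37×0.3530/(0.349×29.8) = 0.8856, so
t_c = ln(2.011 × 0.8856) / 0.3530 = 0.5774 / 0.3530 = 1.636 d.
L(t_c) = L₀ e^(−k_1 t_c) = 29.8 × 0.5650 = 16.84 mg/L, and at the critical point k_r D_c = k_1 L, so D_c = (0.349/0.702) × 16.84 = 8.371 mg/L.

t_c ≈ 1.64 d; D_c ≈ 8.37 mg/L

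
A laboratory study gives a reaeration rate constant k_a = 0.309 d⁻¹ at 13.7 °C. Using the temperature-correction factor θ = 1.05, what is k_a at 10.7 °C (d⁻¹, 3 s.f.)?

k_a ≈ 0.267 d⁻¹

k_a(T₂) = k_a(T₁) · θ^(T₂−T₁) = 0.309 × 1.05^(10.7−13.7)
= 0.309 × 1.05^-3.00 = 0.309 × 0.8638 = 0.2669 d⁻¹.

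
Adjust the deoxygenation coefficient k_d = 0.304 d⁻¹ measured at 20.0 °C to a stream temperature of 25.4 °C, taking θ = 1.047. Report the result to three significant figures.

k_d(T₂) = k_d(T₁) · θ^(T₂−T₁) = 0.304 × 1.047^(25.4−20.0)
= 0.304 × 1.047^5.40 = 0.304 × 1.281 = 0.3896 d⁻¹.

k_d ≈ 0.390 d⁻¹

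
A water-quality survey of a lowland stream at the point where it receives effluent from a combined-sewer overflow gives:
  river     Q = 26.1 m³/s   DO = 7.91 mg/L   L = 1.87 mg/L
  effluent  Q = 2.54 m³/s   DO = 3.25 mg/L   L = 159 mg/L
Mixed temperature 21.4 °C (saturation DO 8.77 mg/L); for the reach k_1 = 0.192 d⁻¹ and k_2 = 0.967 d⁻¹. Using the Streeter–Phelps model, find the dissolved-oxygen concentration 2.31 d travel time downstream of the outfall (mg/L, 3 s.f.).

DO ≈ 6.54 mg/L

Mixed DO = (26.1×7.91 + 2.54×3.25)/(26.1+2.54) = 214.7/28.64 = 7.497 mg/L.
Mixed L₀ = (26.1×1.87 + 2.54×159)/(28.64) = 452.7/28.64 = 15.81 mg/L.
Initial deficit D₀ = C_s − DO₀ = 8.77 − 7.497 = 1.273 mg/L.
D(2.31) = [0.192×15.81/(0.967−0.192)](e^(−0.192×2.31) − e^(−0.967×2.31)) + 1.273 e^(−0.967×2.31)
= 3.916 × (0.6418 − 0.1071) + 1.273 × 0.1071 = 2.230 mg/L.
DO = 8.77 − 2.230 = 6.540 mg/L.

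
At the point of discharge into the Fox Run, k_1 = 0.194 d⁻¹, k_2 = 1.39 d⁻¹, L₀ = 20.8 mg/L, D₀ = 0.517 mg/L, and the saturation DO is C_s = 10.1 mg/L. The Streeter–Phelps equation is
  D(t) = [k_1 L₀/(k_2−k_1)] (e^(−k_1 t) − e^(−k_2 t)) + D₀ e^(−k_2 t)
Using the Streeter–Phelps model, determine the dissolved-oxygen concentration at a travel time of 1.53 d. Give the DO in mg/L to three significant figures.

DO ≈ 7.93 mg/L

k_1 L₀/(k_2−k_1) = 0.194×20.8/(1.39−0.194) = 4.035/1.196 = 3.374 mg/L.
e^(−k_1 t) = e^(−0.194×1.530) = 0.7432; e^(−k_2 t) = e^(−1.39×1.530) = 0.1192.
D = 3.374 × (0.7432 − 0.1192) + 0.517 × 0.1192 = 2.105 + 0.06164 = 2.167 mg/L.
DO = C_s − D = 10.1 − 2.167 = 7.933 mg/L.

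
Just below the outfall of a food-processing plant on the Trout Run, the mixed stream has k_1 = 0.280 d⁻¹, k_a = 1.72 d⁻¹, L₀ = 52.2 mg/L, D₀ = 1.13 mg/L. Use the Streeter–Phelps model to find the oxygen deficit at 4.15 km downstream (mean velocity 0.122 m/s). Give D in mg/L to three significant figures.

Travel time t = x/v = 4.15 km / (0.122 m/s) = 4150 m / 0.122 m/s = 34020 s = 0.3937 d.
k_1 L₀/(k_a−k_1) = 0.280×52.2/(1.72−0.280) = 14.62/1.440 = 10.15 mg/L.
e^(−k_1 t) = e^(−0.280×0.3937) = 0.8956; e^(−k_a t) = e^(−1.72×0.3937) = 0.5080.
D = 10.15 × (0.8956 − 0.5080) + 1.13 × 0.5080 = 3.934 + 0.5741 = 4.508 mg/L.

D ≈ 4.51 mg/L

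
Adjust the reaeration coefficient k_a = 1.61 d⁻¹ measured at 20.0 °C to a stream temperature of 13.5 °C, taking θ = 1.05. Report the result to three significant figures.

k_a(T₂) = k_a(T₁) · θ^(T₂−T₁) = 1.61 × 1.05^(13.5−20.0)
= 1.61 × 1.05^-6.50 = 1.61 × 0.7282 = 1.172 d⁻¹.

k_a ≈ 1.17 d⁻¹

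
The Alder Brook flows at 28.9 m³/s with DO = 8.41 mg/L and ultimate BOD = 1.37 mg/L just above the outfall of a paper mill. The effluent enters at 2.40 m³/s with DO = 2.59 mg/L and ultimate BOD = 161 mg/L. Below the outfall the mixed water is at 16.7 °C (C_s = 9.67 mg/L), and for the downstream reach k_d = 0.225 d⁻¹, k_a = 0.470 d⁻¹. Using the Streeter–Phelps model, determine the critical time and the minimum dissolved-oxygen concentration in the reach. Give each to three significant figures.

Mixed DO = (28.9×8.41 + 2.40×2.59)/(28.9+2.40) = 249.3/31.30 = 7.964 mg/L.
Mixed L₀ = (28.9×1.37 + 2.40×161)/(31.30) = 426.0/31.30 = 13.61 mg/L.
Initial deficit D₀ = C_s − DO₀ = 9.67 − 7.964 = 1.706 mg/L.
t_c = (1/0.2450) ln[(0.470/0.225)(1 − 1.706×0.2450/(0.225×13.61))] = 4.082 × ln(1.804) = 2.408 d.
D_c = (0.225/0.470) × 13.61 × e^(−0.225×2.408) = 0.4787 × 13.61 × 0.5818 = 3.790 mg/L.
Minimum DO = 9.67 − 3.790 = 5.880 mg/L.

t_c ≈ 2.41 d; minimum DO ≈ 5.88 mg/L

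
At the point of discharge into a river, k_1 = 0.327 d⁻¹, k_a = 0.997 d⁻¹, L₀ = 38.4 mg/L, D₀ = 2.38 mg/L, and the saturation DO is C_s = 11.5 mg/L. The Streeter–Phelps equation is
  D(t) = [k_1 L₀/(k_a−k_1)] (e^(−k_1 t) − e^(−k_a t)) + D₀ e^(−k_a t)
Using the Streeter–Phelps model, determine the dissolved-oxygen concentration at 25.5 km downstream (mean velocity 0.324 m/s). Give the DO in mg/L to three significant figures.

Travel time t = x/v = 25.5 km / (0.324 m/s) = 25500 m / 0.324 m/s = 78700 s = 0.9109 d.
k_1 L₀/(k_a−k_1) = 0.327×38.4/(0.997−0.327) = 12.56/0.6700 = 18.74 mg/L.
e^(−k_1 t) = e^(−0.327×0.9109) = 0.7424; e^(−k_a t) = e^(−0.997×0.9109) = 0.4033.
D = 18.74 × (0.7424 − 0.4033) + 2.38 × 0.4033 = 6.356 + 0.9597 = 7.316 mg/L.
DO = C_s − D = 11.5 − 7.316 = 4.184 mg/L.

DO ≈ 4.18 mg/L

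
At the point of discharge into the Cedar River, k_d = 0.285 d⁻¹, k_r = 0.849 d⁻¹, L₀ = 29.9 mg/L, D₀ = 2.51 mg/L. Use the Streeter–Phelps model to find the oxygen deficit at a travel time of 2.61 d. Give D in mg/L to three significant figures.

D ≈ 5.81 mg/L

k_d L₀/(k_r−k_d) = 0.285×29.9/(0.849−0.285) = 8.521/0.5640 = 15.11 mg/L.
e^(−k_d t) = e^(−0.285×2.610) = 0.4753; e^(−k_r t) = e^(−0.849×2.610) = 0.1091.
D = 15.11 × (0.4753 − 0.1091) + 2.51 × 0.1091 = 5.533 + 0.2737 = 5.807 mg/L.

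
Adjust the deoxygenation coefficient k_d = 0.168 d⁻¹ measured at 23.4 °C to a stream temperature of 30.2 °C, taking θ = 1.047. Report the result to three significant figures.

k_d ≈ 0.230 d⁻¹

k_d(T₂) = k_d(T₁) · θ^(T₂−T₁) = 0.168 × 1.047^(30.2−23.4)
= 0.168 × 1.047^6.80 = 0.168 × 1.367 = 0.2296 d⁻¹.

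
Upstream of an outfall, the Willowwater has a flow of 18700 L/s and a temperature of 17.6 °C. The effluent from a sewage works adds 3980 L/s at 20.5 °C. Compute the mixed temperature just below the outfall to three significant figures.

Flow-weighted mixing: C = (Q_r C_r + Q_w C_w)/(Q_r + Q_w)
= (18700×17.6 + 3980×20.5)/(18700 + 3980) = 410700/22680 = 18.11 °C.

18.1 °C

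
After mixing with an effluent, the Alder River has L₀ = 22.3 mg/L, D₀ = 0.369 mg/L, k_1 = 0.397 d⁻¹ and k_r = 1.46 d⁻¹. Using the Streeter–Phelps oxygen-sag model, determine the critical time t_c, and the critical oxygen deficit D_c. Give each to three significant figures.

t_c = [1/(k_r−k_1)] ln[(k_r/k_1)(1 − D₀(k_r−k_1)/(k_1 L₀))]
= [1/(1.46−0.397)] ln[(1.46/0.397)(1 − 0.369×1.063/(0.397×22.3))]
= (1/1.063) ln[3.678 × 0.9557] = 0.9407 × ln(3.515) = 0.9407 × 1.257 = 1.182 d.
D_c = (k_1/k_r) L₀ e^(−k_1 t_c) = (0.397/1.46) × 22.3 × e^(−0.397×1.182) = 0.2719 × 22.3 × 0.6254 = 3.792 mg/L.

t_c ≈ 1.18 d; D_c ≈ 3.79 mg/L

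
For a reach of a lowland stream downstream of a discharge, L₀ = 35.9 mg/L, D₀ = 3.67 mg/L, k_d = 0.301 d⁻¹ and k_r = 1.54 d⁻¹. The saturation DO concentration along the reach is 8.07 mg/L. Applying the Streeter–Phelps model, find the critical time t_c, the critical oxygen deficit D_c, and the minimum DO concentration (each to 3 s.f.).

t_c ≈ 0.877 d; D_c ≈ 5.39 mg/L; min DO ≈ 2.68 mg/L

With k_r/k_d = 5.116 and 1 − D₀(k_r−k_d)/(k_d L₀) = 0.5792,
t_c = ln(5.116 × 0.5792) / (1.54 − 0.301) = ln(2.963) / 1.239 = 1.086/1.239 = 0.8768 d.
L(t_c) = L₀ e^(−k_d t_c) = 35.9 × 0.7680 = 27.57 mg/L, and at the critical point k_r D_c = k_d L, so D_c = (0.301/1.54) × 27.57 = 5.389 mg/L.
Minimum DO = C_s − D_c = 8.07 − 5.389 = 2.681 mg/L.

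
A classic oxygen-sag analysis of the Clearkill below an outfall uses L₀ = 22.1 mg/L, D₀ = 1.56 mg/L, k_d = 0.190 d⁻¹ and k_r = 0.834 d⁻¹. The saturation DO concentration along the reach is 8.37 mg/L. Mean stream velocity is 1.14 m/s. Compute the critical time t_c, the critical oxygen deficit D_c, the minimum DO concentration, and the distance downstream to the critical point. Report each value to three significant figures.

t_c ≈ 1.87 d; D_c ≈ 3.53 mg/L; min DO ≈ 4.84 mg/L; x_c ≈ 184 km

At the critical point dD/dt = 0, so k_d L₀ e^(−k_d t) = k_r D. Substituting D(t) from the Streeter–Phelps equation and solving for t gives
t_c = ln[(k_r/k_d)(1 − D₀(k_r−k_d)/(k_d L₀))] / (k_r−k_d).
Here k_r−k_d = 0.6440 d⁻¹ and 1 − D₀(k_r−k_d)/(k_d L₀) = 1 − 1.56×0.6440/(0.190×22.1) = 0.7607, so
t_c = ln(4.389 × 0.7607) / 0.6440 = 1.206 / 0.6440 = 1.872 d.
D_c = (k_d/k_r) L₀ e^(−k_d t_c) = (0.190/0.834) × 22.1 × e^(−0.190×1.872) = 0.2278 × 22.1 × 0.7007 = 3.528 mg/L.
Minimum DO = C_s − D_c = 8.37 − 3.528 = 4.842 mg/L.
x_c = v t_c = 1.14 m/s × 1.872 d × 86400 s/d = 184400 m ≈ 184 km.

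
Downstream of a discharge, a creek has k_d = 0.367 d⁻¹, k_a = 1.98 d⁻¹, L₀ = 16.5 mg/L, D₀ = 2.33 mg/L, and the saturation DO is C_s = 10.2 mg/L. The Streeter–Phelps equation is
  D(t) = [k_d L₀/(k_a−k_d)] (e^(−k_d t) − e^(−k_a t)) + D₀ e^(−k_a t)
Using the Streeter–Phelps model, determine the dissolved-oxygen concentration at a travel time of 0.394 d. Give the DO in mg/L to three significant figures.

DO ≈ 7.60 mg/L

k_d L₀/(k_a−k_d) = 0.367×16.5/(1.98−0.367) = 6.056/1.613 = 3.754 mg/L.
e^(−k_d t) = e^(−0.367×0.3940) = 0.8654; e^(−k_a t) = e^(−1.98×0.3940) = 0.4584.
D = 3.754 × (0.8654 − 0.4584) + 2.33 × 0.4584 = 1.528 + 1.068 = 2.596 mg/L.
DO = C_s − D = 10.2 − 2.596 = 7.604 mg/L.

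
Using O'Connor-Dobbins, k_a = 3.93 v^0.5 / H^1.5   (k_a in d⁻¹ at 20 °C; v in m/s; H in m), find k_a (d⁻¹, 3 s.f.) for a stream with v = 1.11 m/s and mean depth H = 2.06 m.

k_a = 3.93 × 1.11^0.5 / 2.06^1.5 = 3.93 × 1.054 / 2.957 = 1.400 d⁻¹.

k_a ≈ 1.40 d⁻¹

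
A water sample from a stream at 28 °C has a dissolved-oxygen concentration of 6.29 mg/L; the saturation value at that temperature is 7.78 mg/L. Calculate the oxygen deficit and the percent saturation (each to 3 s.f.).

D ≈ 1.49 mg/L; 80.8 % saturation

D = C_s − C = 7.78 − 6.29 = 1.49 mg/L.
% saturation = 6.29/7.78 × 100 = 80.8 %.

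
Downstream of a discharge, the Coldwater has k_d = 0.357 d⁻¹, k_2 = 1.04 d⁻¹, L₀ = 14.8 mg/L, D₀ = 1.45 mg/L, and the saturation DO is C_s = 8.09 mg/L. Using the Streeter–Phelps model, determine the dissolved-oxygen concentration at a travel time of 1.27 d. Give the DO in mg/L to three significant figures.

DO ≈ 4.85 mg/L

k_d L₀/(k_2−k_d) = 0.357×14.8/(1.04−0.357) = 5.284/0.6830 = 7.736 mg/L.
e^(−k_d t) = e^(−0.357×1.270) = 0.6355; e^(−k_2 t) = e^(−1.04×1.270) = 0.2669.
D = 7.736 × (0.6355 − 0.2669) + 1.45 × 0.2669 = 2.851 + 0.3870 = 3.238 mg/L.
DO = C_s − D = 8.09 − 3.238 = 4.852 mg/L.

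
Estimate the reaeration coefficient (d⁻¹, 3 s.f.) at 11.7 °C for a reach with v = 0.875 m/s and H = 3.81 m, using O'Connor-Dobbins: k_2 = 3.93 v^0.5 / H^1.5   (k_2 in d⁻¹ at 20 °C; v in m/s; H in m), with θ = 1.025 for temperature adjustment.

k_2(20) = 3.93 × 0.875^0.5 / 3.81^1.5 = 3.93 × 0.9354 / 7.437 = 0.4943 d⁻¹.
k_2(11.7) = 0.4943 × 1.025^(11.7−20) = 0.4943 × 0.8147 = 0.4027 d⁻¹.

k_2 ≈ 0.403 d⁻¹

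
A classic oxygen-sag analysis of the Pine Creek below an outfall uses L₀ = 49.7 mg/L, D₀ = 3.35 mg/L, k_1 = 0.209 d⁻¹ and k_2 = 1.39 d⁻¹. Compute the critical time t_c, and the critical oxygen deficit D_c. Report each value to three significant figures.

With k_2/k_1 = 6.651 and 1 − D₀(k_2−k_1)/(k_1 L₀) = 0.6191,
t_c = ln(6.651 × 0.6191) / (1.39 − 0.209) = ln(4.118) / 1.181 = 1.415/1.181 = 1.198 d.
D_c = (k_1/k_2) L₀ e^(−k_1 t_c) = (0.209/1.39) × 49.7 × e^(−0.209×1.198) = 0.1504 × 49.7 × 0.7784 = 5.817 mg/L.

t_c ≈ 1.20 d; D_c ≈ 5.82 mg/L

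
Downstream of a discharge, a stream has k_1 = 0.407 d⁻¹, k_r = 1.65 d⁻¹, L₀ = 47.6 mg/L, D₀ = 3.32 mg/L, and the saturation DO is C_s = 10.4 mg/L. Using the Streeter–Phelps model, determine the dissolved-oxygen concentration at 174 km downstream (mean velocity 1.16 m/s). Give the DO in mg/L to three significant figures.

Travel time t = x/v = 174 km / (1.16 m/s) = 174000 m / 1.16 m/s = 150000 s = 1.736 d.
k_1 L₀/(k_r−k_1) = 0.407×47.6/(1.65−0.407) = 19.37/1.243 = 15.59 mg/L.
e^(−k_1 t) = e^(−0.407×1.736) = 0.4933; e^(−k_r t) = e^(−1.65×1.736) = 0.05701.
D = 15.59 × (0.4933 − 0.05701) + 3.32 × 0.05701 = 6.800 + 0.1893 = 6.990 mg/L.
DO = C_s − D = 10.4 − 6.990 = 3.410 mg/L.

DO ≈ 3.41 mg/L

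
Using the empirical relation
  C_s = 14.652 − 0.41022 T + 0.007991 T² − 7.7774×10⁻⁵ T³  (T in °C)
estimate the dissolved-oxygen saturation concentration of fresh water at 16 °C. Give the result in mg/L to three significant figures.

C_s = 14.652 − 0.41022×16 + 0.007991×16² − 7.7774×10⁻⁵×16³ = 9.816 mg/L.

C_s ≈ 9.82 mg/L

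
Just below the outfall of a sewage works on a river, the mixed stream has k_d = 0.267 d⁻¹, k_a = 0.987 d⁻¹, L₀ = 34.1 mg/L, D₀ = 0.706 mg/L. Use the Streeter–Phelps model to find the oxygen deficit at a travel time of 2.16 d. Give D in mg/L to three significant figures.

k_d L₀/(k_a−k_d) = 0.267×34.1/(0.987−0.267) = 9.105/0.7200 = 12.65 mg/L.
e^(−k_d t) = e^(−0.267×2.160) = 0.5617; e^(−k_a t) = e^(−0.987×2.160) = 0.1186.
D = 12.65 × (0.5617 − 0.1186) + 0.706 × 0.1186 = 5.604 + 0.08374 = 5.687 mg/L.

D ≈ 5.69 mg/L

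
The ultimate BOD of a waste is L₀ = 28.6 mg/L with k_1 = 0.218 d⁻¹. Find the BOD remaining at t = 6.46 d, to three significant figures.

L ≈ 6.99 mg/L

L_t = L₀ e^(−k_1 t) = 28.6 × e^(−0.218×6.46) = 28.6 × 0.2446 = 6.995 mg/L.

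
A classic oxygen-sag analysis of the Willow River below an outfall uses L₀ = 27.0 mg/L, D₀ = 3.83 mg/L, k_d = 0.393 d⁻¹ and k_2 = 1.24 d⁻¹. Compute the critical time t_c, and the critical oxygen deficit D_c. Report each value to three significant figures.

t_c ≈ 0.926 d; D_c ≈ 5.95 mg/L

With k_2/k_d = 3.155 and 1 − D₀(k_2−k_d)/(k_d L₀) = 0.6943,
t_c = ln(3.155 × 0.6943) / (1.24 − 0.393) = ln(2.191) / 0.8470 = 0.7842/0.8470 = 0.9258 d.
L(t_c) = L₀ e^(−k_d t_c) = 27.0 × 0.6950 = 18.76 mg/L, and at the critical point k_2 D_c = k_d L, so D_c = (0.393/1.24) × 18.76 = 5.947 mg/L.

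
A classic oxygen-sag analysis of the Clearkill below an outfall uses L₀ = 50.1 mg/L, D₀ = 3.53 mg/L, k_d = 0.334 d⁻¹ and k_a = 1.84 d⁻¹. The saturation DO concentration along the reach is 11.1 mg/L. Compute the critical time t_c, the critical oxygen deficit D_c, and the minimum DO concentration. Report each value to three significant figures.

t_c ≈ 0.879 d; D_c ≈ 6.78 mg/L; min DO ≈ 4.32 mg/L

With k_a/k_d = 5.509 and 1 − D₀(k_a−k_d)/(k_d L₀) = 0.6823,
t_c = ln(5.509 × 0.6823) / (1.84 − 0.334) = ln(3.759) / 1.506 = 1.324/1.506 = 0.8792 d.
D_c = (k_d/k_a) L₀ e^(−k_d t_c) = (0.334/1.84) × 50.1 × e^(−0.334×0.8792) = 0.1815 × 50.1 × 0.7455 = 6.780 mg/L.
Minimum DO = C_s − D_c = 11.1 − 6.780 = 4.320 mg/L.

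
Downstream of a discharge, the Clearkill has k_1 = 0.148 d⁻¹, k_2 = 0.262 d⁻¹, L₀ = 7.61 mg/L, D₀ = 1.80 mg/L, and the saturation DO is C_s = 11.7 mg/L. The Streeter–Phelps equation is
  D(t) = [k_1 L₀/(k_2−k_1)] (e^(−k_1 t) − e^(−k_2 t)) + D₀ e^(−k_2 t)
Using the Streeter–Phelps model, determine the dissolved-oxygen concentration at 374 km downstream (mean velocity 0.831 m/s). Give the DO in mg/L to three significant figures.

DO ≈ 9.19 mg/L

Travel time t = x/v = 374 km / (0.831 m/s) = 374000 m / 0.831 m/s = 450100 s = 5.209 d.
k_1 L₀/(k_2−k_1) = 0.148×7.61/(0.262−0.148) = 1.126/0.1140 = 9.880 mg/L.
e^(−k_1 t) = e^(−0.148×5.209) = 0.4626; e^(−k_2 t) = e^(−0.262×5.209) = 0.2554.
D = 9.880 × (0.4626 − 0.2554) + 1.80 × 0.2554 = 2.046 + 0.4598 = 2.506 mg/L.
DO = C_s − D = 11.7 − 2.506 = 9.194 mg/L.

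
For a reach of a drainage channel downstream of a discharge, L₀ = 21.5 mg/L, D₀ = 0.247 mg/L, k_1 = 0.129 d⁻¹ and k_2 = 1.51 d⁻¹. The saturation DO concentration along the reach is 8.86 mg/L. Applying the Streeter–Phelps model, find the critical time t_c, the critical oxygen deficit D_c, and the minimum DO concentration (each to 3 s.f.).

t_c ≈ 1.69 d; D_c ≈ 1.48 mg/L; min DO ≈ 7.38 mg/L

At the critical point dD/dt = 0, so k_1 L₀ e^(−k_1 t) = k_2 D. Substituting D(t) from the Streeter–Phelps equation and solving for t gives
t_c = ln[(k_2/k_1)(1 − D₀(k_2−k_1)/(k_1 L₀))] / (k_2−k_1).
Here k_2−k_1 = 1.381 d⁻¹ and 1 − D₀(k_2−k_1)/(k_1 L₀) = 1 − 0.247×1.381/(0.129×21.5) = 0.8770, so
t_c = ln(11.71 × 0.8770) / 1.381 = 2.329 / 1.381 = 1.686 d.
D_c = (k_1/k_2) L₀ e^(−k_1 t_c) = (0.129/1.51) × 21.5 × e^(−0.129×1.686) = 0.08543 × 21.5 × 0.8045 = 1.478 mg/L.
Minimum DO = C_s − D_c = 8.86 − 1.478 = 7.382 mg/L.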